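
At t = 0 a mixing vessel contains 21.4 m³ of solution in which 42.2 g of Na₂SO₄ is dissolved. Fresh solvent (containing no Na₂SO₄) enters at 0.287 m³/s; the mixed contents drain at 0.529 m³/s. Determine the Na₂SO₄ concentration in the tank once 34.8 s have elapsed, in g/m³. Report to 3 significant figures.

Let m(t) be the amount of Na₂SO₄. Volume: V(t) = V₀ + (Q_in − Q_out) t = 21.4 − 0.24200 t; V(34.8) = 12.978 m³.
No Na₂SO₄ enters, so dm/dt = −Q_out · (m/V).
dm/m = −Q_out dt/(V₀ − 0.24200 t); integrating gives ln(m/m₀) = −(Q_out/(Q_in−Q_out)) ln(V/V₀).
m = m₀ (V₀/V)^(Q_out/(Q_in−Q_out)) = 42.2 × (21.4/12.978)^(-2.1860) = 14.143 g.
C = m/V = 14.143/12.978 = 1.0897 g/m³.

1.09 g/m³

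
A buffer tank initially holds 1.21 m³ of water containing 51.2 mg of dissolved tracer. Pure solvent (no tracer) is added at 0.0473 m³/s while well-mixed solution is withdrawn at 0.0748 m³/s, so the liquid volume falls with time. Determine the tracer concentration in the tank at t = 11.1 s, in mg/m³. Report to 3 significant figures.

Let m(t) be the amount of tracer. Volume: V(t) = V₀ + (Q_in − Q_out) t = 1.21 − 0.027500 t; V(11.1) = 0.90475 m³.
Species balance (pure solvent in): dm/dt = −Q_out · m/V(t).
dm/m = −Q_out dt/(V₀ − 0.027500 t); integrating gives ln(m/m₀) = −(Q_out/(Q_in−Q_out)) ln(V/V₀).
m = m₀ (V₀/V)^(Q_out/(Q_in−Q_out)) = 51.2 × (1.21/0.90475)^(-2.7200) = 23.219 mg.
C = m/V = 23.219/0.90475 = 25.664 mg/m³.

25.7 mg/m³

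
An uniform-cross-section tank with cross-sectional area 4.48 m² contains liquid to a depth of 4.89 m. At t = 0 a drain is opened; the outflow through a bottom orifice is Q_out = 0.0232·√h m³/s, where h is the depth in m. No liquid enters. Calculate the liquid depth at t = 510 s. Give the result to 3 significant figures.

A dh/dt = −Q_out = −0.0232 √h.
∫ h^(−1/2) dh = −(0.0232/A) ∫ dt, giving 2√h = 2√h₀ − (0.0232/A) t.
√h = √4.89 − 0.0232·510/(2·4.48) = 2.2113 − 1.3205 = 0.89080.
h = 0.89080² = 0.79352 m.

0.794 m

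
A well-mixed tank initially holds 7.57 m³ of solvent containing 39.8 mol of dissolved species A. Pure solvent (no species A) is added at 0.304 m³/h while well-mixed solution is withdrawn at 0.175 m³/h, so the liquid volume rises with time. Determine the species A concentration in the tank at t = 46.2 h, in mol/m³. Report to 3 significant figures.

1.34 mol/m³

Let m(t) be the amount of species A. Volume: V(t) = V₀ + (Q_in − Q_out) t = 7.57 + 0.12900 t; V(46.2) = 13.530 m³.
Species balance (pure solvent in): dm/dt = −Q_out · m/V(t).
Separate: dm/m = −Q_out dt/V(t) ⇒ ln(m/m₀) = −(Q_out/(Q_in−Q_out)) ln(V/V₀).
m = m₀ (V₀/V)^(Q_out/(Q_in−Q_out)) = 39.8 × (7.57/13.530)^(1.3566) = 18.103 mol.
C = m/V = 18.103/13.530 = 1.3380 mol/m³.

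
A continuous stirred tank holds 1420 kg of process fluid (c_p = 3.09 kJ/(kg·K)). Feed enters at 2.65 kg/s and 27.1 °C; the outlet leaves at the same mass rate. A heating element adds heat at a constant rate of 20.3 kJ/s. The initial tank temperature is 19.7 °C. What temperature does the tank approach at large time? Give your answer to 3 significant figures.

29.6 °C

M c_p dT/dt = ṁ c_p (T_in − T) + Q̇.
At steady state dT/dt = 0 ⇒ T_ss = T_in + Q̇/(ṁ c_p) = 27.1 + 20.3/(2.65·3.09) = 29.579 °C.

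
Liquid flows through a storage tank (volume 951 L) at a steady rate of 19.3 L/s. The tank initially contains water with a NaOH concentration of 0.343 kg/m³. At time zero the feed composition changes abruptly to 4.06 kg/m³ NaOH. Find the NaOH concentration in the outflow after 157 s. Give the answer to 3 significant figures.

Unsteady species balance (constant V, well mixed): V dC/dt = Q(C_in − C).
So dC/dt = (C_in − C)/τ with τ = V/Q = 951/19.3 = 49.275 s.
C approaches C_in exponentially: C(t) = C_in + (C₀ − C_in) e^(−t/τ).
C(157) = 4.06 + (0.343 − 4.06)·e^(−157/49.275) = 4.06 + (-3.7170)·0.041328 = 3.9064 kg/m³.

3.91 kg/m³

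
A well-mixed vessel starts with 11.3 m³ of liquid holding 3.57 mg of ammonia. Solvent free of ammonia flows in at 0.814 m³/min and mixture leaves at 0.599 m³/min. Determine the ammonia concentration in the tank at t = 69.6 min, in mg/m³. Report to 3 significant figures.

Let m(t) be the amount of ammonia. Volume: V(t) = V₀ + (Q_in − Q_out) t = 11.3 + 0.21500 t; V(69.6) = 26.264 m³.
Solute balance: dm/dt = 0 − Q_out C = −Q_out m/V(t).
Separate: dm/m = −Q_out dt/V(t) ⇒ ln(m/m₀) = −(Q_out/(Q_in−Q_out)) ln(V/V₀).
m = m₀ (V₀/V)^(Q_out/(Q_in−Q_out)) = 3.57 × (11.3/26.264)^(2.7860) = 0.34056 mg.
C = m/V = 0.34056/26.264 = 0.012967 mg/m³.

0.0130 mg/m³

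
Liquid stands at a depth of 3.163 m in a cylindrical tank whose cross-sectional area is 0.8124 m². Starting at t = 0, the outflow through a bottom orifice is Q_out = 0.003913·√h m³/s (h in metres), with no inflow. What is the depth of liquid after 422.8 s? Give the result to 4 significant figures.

0.5780 m

Mass balance (ρ constant): A dh/dt = −0.003913 √h.
∫ h^(−1/2) dh = −(0.003913/A) ∫ dt, giving 2√h = 2√h₀ − (0.003913/A) t.
√h = √3.163 − 0.003913·422.8/(2·0.8124) = 1.77848 − 1.01823 = 0.760255.
h = 0.760255² = 0.577987 m.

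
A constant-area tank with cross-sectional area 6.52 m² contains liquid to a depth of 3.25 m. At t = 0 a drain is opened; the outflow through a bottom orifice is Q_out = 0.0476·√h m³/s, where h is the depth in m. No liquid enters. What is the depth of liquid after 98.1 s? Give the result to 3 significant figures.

With no inflow, A dh/dt = −0.0476 √h.
Separate and integrate: 2(√h − √h₀) = −(0.0476/A) t.
√h = √3.25 − 0.0476·98.1/(2·6.52) = 1.8028 − 0.35810 = 1.4447.
h = 1.4447² = 2.0871 m.

2.09 m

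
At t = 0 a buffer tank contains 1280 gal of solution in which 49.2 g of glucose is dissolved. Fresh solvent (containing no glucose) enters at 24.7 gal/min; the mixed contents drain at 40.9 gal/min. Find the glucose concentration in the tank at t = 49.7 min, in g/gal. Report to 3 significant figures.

0.00848 g/gal

Let m(t) be the amount of glucose. Volume: V(t) = V₀ + (Q_in − Q_out) t = 1280 − 16.200 t; V(49.7) = 474.86 gal.
No glucose enters, so dm/dt = −Q_out · (m/V).
dm/m = −Q_out dt/(V₀ − 16.200 t); integrating gives ln(m/m₀) = −(Q_out/(Q_in−Q_out)) ln(V/V₀).
m = m₀ (V₀/V)^(Q_out/(Q_in−Q_out)) = 49.2 × (1280/474.86)^(-2.5247) = 4.0246 g.
C = m/V = 4.0246/474.86 = 0.0084753 g/gal.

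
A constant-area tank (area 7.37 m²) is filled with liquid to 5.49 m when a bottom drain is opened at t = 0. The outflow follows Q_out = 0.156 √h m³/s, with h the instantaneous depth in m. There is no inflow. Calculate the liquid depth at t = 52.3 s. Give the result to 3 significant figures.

3.20 m

Unsteady balance on liquid volume: A dh/dt = −0.156 √h.
∫ h^(−1/2) dh = −(0.156/A) ∫ dt, giving 2√h = 2√h₀ − (0.156/A) t.
√h = √5.49 − 0.156·52.3/(2·7.37) = 2.3431 − 0.55351 = 1.7896.
h = 1.7896² = 3.2025 m.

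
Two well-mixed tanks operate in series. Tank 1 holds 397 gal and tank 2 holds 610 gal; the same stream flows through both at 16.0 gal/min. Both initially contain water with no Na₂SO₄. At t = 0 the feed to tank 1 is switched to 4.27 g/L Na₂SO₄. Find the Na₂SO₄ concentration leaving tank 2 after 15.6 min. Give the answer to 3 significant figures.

Time constants: τᵢ = Vᵢ/Q for each well-mixed tank.
τ₁ = 397/16.0 = 24.812 min; τ₂ = 610/16.0 = 38.125 min.
Solving the cascade with C₁(0)=C₂(0)=0 gives C₂(t) = C_in[1 − (τ₁ e^(−t/τ₁) − τ₂ e^(−t/τ₂))/(τ₁ − τ₂)].
At t = 15.6: e^(−t/τ₁) = 0.53328, e^(−t/τ₂) = 0.66419.
C₂ = 4.27·[1 − (24.812·0.53328 − 38.125·0.66419)/(-13.312)] = 4.27·0.091794 = 0.39196 g/L.

0.392 g/L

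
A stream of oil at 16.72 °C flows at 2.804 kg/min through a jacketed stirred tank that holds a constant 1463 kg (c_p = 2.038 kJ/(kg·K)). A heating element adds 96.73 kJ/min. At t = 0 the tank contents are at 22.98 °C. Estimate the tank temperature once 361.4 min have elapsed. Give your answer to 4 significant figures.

28.31 °C

M c_p dT/dt = ṁ c_p (T_in − T) + Q̇.
τ = M/ṁ = 521.755 min; T_ss = T_in + Q̇/(ṁ c_p) = 16.72 + 96.73/(2.804·2.038) = 33.6470 °C.
T approaches T_ss exponentially: T(t) = T_ss + (T₀ − T_ss) e^(−t/τ).
T(361.4) = 33.6470 + (-10.6670)·e^(−361.4/521.755) = 33.6470 + (-10.6670)·0.500242 = 28.3109 °C.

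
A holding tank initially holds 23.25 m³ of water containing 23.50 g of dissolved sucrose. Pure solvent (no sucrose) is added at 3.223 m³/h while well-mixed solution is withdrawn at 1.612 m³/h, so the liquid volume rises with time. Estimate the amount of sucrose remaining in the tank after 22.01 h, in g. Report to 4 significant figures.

9.301 g

Total volume: dV/dt = Q_in − Q_out = 1.61100 m³/h, so V(t) = 23.25 + 1.61100 t and V(22.01) = 58.7081 m³.
No sucrose enters, so dm/dt = −Q_out · (m/V).
Separate: dm/m = −Q_out dt/V(t) ⇒ ln(m/m₀) = −(Q_out/(Q_in−Q_out)) ln(V/V₀).
m = m₀ (V₀/V)^(Q_out/(Q_in−Q_out)) = 23.50 × (23.25/58.7081)^(1.00062) = 9.30129 g.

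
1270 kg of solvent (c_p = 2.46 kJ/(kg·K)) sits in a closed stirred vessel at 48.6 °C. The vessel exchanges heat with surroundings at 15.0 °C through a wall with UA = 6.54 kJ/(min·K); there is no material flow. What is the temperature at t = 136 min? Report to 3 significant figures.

M c_p dT/dt = −UA(T − T_amb).
dT/dt = (T_ss − T)/τ with T_ss = T_amb = 15.000 °C, τ = M c_p/UA = 1270·2.46/6.54 = 477.71 min.
Integrating: T(t) = T_ss + (T₀ − T_ss) e^(−t/τ).
T(136) = 15.000 + (33.600)·0.75224 = 40.275 °C.

40.3 °C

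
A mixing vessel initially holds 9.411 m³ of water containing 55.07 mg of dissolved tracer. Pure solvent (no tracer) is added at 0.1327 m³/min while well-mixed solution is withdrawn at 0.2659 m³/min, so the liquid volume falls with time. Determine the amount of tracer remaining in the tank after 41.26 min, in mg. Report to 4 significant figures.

9.563 mg

Let m(t) be the amount of tracer. Volume: V(t) = V₀ + (Q_in − Q_out) t = 9.411 − 0.133200 t; V(41.26) = 3.91517 m³.
Species balance (pure solvent in): dm/dt = −Q_out · m/V(t).
dm/m = −Q_out dt/(V₀ − 0.133200 t); integrating gives ln(m/m₀) = −(Q_out/(Q_in−Q_out)) ln(V/V₀).
m = m₀ (V₀/V)^(Q_out/(Q_in−Q_out)) = 55.07 × (9.411/3.91517)^(-1.99625) = 9.56256 mg.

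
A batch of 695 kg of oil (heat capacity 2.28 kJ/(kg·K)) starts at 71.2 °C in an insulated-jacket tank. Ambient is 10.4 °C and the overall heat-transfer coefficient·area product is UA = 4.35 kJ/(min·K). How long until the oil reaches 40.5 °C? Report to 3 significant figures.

256 min

Lumped-capacitance energy balance: M c_p dT/dt = UA(T_amb − T).
τ = M c_p/UA = 364.28 min; T_ss = T_amb = 10.400 °C.
T(t) = T_ss + (T₀ − T_ss)e^(−t/τ); set T = 40.5:
t = −τ ln[(T − T_ss)/(T₀ − T_ss)] = −364.28 · ln(0.49507) = 256.11 min.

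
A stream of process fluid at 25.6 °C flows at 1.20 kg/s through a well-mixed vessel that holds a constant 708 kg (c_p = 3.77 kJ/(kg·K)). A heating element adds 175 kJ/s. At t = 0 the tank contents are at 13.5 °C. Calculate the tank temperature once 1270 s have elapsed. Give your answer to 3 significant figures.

58.4 °C

M c_p dT/dt = ṁ c_p (T_in − T) + Q̇.
τ = M/ṁ = 590.00 s; T_ss = T_in + Q̇/(ṁ c_p) = 25.6 + 175/(1.20·3.77) = 64.283 °C.
Integrating: T(t) = T_ss + (T₀ − T_ss) e^(−t/τ).
T(1270) = 64.283 + (-50.783)·e^(−1270/590.00) = 64.283 + (-50.783)·0.11619 = 58.382 °C.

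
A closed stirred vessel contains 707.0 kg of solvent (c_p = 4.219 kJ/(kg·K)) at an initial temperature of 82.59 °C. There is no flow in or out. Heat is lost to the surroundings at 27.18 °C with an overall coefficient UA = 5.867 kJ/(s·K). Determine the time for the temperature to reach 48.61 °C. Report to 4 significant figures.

M c_p dT/dt = −UA(T − T_amb).
τ = M c_p/UA = 508.409 s; T_ss = T_amb = 27.1800 °C.
T(t) = T_ss + (T₀ − T_ss)e^(−t/τ); set T = 48.61:
t = −τ ln[(T − T_ss)/(T₀ − T_ss)] = −508.409 · ln(0.386753) = 482.972 s.

483.0 s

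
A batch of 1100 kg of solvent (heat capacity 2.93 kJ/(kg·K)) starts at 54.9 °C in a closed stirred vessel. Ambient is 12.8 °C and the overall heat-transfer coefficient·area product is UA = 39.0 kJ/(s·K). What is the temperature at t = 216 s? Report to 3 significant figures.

Energy balance: M c_p dT/dt = −UA(T − T_amb).
dT/dt = (T_ss − T)/τ with T_ss = T_amb = 12.800 °C, τ = M c_p/UA = 1100·2.93/39.0 = 82.641 s.
Integrating: T(t) = T_ss + (T₀ − T_ss) e^(−t/τ).
T(216) = 12.800 + (42.100)·0.073262 = 15.884 °C.

15.9 °C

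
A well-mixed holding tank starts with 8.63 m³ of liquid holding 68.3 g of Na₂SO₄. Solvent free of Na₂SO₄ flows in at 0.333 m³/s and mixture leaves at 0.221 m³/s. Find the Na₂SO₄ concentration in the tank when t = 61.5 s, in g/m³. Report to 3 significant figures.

Let m(t) be the amount of Na₂SO₄. Volume: V(t) = V₀ + (Q_in − Q_out) t = 8.63 + 0.11200 t; V(61.5) = 15.518 m³.
No Na₂SO₄ enters, so dm/dt = −Q_out · (m/V).
Separate: dm/m = −Q_out dt/V(t) ⇒ ln(m/m₀) = −(Q_out/(Q_in−Q_out)) ln(V/V₀).
m = m₀ (V₀/V)^(Q_out/(Q_in−Q_out)) = 68.3 × (8.63/15.518)^(1.9732) = 21.458 g.
C = m/V = 21.458/15.518 = 1.3828 g/m³.

1.38 g/m³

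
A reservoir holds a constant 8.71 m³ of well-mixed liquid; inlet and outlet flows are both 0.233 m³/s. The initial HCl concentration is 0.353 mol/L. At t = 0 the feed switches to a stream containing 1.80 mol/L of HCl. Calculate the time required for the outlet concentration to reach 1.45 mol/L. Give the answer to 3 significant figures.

Species balance: V dC/dt = Q(C_in − C) ⇒ τ = V/Q = 37.382 s.
C(t) = C_in + (C₀ − C_in) e^(−t/τ). Set C = 1.45 and solve for t:
e^(−t/τ) = (C − C_in)/(C₀ − C_in) = (1.45 − 1.80)/(0.353 − 1.80) = 0.24188
t = −τ ln(…) = 37.382 × 1.4193 = 53.057 s.

53.1 s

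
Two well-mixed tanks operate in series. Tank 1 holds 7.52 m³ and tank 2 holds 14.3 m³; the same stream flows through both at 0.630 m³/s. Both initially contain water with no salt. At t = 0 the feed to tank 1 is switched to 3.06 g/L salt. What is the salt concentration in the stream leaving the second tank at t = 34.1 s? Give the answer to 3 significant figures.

1.82 g/L

Each tank obeys Vᵢ dCᵢ/dt = Q(Cᵢ₋₁ − Cᵢ), so τᵢ = Vᵢ/Q.
τ₁ = 7.52/0.630 = 11.937 s; τ₂ = 14.3/0.630 = 22.698 s.
Solving the cascade with C₁(0)=C₂(0)=0 gives C₂(t) = C_in[1 − (τ₁ e^(−t/τ₁) − τ₂ e^(−t/τ₂))/(τ₁ − τ₂)].
At t = 34.1: e^(−t/τ₁) = 0.057453, e^(−t/τ₂) = 0.22262.
C₂ = 3.06·[1 − (11.937·0.057453 − 22.698·0.22262)/(-10.762)] = 3.06·0.59420 = 1.8182 g/L.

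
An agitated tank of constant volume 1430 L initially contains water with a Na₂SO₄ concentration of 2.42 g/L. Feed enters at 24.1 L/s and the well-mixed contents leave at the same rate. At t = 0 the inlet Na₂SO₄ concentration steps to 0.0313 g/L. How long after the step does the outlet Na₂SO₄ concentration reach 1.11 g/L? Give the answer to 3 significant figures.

Unsteady species balance (constant V, well mixed): V dC/dt = Q(C_in − C), so τ = V/Q = 59.336 s.
C(t) = C_in + (C₀ − C_in) e^(−t/τ). Set C = 1.11 and solve for t:
e^(−t/τ) = (C − C_in)/(C₀ − C_in) = (1.11 − 0.0313)/(2.42 − 0.0313) = 0.45158
t = −τ ln(…) = 59.336 × 0.79499 = 47.172 s.

47.2 s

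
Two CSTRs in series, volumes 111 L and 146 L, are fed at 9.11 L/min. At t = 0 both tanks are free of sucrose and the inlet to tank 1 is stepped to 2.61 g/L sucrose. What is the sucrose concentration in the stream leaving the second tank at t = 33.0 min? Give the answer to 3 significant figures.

Species balance on tank i: dCᵢ/dt = (Cᵢ₋₁ − Cᵢ)/τᵢ with τᵢ = Vᵢ/Q.
τ₁ = 111/9.11 = 12.184 min; τ₂ = 146/9.11 = 16.026 min.
Tank 1: C₁ = C_in(1 − e^(−t/τ₁)). Tank 2 (τ₁ ≠ τ₂): C₂ = C_in[1 − (τ₁ e^(−t/τ₁) − τ₂ e^(−t/τ₂))/(τ₁ − τ₂)].
At t = 33.0: e^(−t/τ₁) = 0.066645, e^(−t/τ₂) = 0.12757.
C₂ = 2.61·[1 − (12.184·0.066645 − 16.026·0.12757)/(-3.8419)] = 2.61·0.67922 = 1.7728 g/L.

1.77 g/L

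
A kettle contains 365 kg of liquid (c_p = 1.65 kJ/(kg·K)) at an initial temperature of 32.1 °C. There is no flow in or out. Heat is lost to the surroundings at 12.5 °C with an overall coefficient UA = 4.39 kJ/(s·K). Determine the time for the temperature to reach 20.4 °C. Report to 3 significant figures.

125 s

Unsteady energy balance on the tank contents: M c_p dT/dt = −UA(T − T_amb).
τ = M c_p/UA = 137.19 s; T_ss = T_amb = 12.500 °C.
T(t) = T_ss + (T₀ − T_ss)e^(−t/τ); set T = 20.4:
t = −τ ln[(T − T_ss)/(T₀ − T_ss)] = −137.19 · ln(0.40306) = 124.66 s.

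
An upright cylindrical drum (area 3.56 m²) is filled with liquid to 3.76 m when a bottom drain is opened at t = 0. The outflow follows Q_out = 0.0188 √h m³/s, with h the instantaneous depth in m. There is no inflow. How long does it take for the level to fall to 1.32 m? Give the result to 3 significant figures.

299 s

Accumulation of liquid (constant cross-section A): A dh/dt = −0.0188 √h.
This is separable: 2 d(√h)/dt = −0.0188/A, so √h = √h₀ − (0.0188/(2A)) t.
t = 2A(√h₀ − √h)/0.0188 = 2·3.56·(√3.76 − √1.32)/0.0188
  = 7.1200 × (1.9391 − 1.1489) / 0.0188 = 299.25 s.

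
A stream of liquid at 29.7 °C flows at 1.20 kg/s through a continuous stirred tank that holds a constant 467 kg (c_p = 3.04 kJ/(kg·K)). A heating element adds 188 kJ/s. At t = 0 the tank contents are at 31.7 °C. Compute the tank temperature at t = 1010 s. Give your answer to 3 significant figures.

Heat balance on the well-mixed liquid: M c_p dT/dt = ṁ c_p (T_in − T) + 188.
Rearrange: dT/dt = (T_ss − T)/τ with τ = M/ṁ = 389.17 s and T_ss = T_in + Q̇/(ṁ c_p) = 81.235 °C.
This is linear first-order; T(t) = T_ss + (T₀ − T_ss) e^(−t/τ).
T(1010) = 81.235 + (-49.535)·e^(−1010/389.17) = 81.235 + (-49.535)·0.074624 = 77.539 °C.

77.5 °C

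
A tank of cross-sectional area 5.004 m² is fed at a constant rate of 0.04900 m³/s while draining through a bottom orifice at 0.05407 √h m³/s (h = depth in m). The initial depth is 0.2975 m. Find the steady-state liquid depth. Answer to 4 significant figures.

0.8213 m

Mass balance (ρ constant): A dh/dt = Q_in − 0.05407 √h. At steady state dh/dt = 0:
Q_in = 0.05407 √h_ss ⇒ √h_ss = 0.04900/0.05407 = 0.906233.
h_ss = 0.906233² = 0.821258 m. (Since h₀ = 0.2975 m < h_ss, the level will rise toward this value.)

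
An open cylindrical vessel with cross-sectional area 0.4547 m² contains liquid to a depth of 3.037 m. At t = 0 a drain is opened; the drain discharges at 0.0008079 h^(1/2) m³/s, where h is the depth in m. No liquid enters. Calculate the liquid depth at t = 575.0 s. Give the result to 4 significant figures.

Accumulation of liquid (constant cross-section A): A dh/dt = −0.0008079 √h.
This is separable: 2 d(√h)/dt = −0.0008079/A, so √h = √h₀ − (0.0008079/(2A)) t.
√h = √3.037 − 0.0008079·575.0/(2·0.4547) = 1.74270 − 0.510823 = 1.23188.
h = 1.23188² = 1.51752 m.

1.518 m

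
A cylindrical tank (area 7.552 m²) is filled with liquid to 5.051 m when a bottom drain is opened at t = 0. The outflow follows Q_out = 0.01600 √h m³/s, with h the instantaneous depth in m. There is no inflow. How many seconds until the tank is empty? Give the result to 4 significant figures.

2122 s

A dh/dt = −Q_out = −0.01600 √h.
Separate and integrate: 2(√h − √h₀) = −(0.01600/A) t.
Set h = 0: 2√h₀ = (0.01600/A) t_empty ⇒ t_empty = 2A√h₀/0.01600.
t_empty = 2·7.552·√5.051/0.01600 = 15.1040·2.24744/0.01600 = 2121.59 s.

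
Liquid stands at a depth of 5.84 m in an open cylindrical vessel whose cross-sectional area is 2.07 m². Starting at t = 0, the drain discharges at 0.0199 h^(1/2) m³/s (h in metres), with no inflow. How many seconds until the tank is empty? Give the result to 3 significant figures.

503 s

Mass balance (ρ constant): A dh/dt = −0.0199 √h.
Separate and integrate: 2(√h − √h₀) = −(0.0199/A) t.
Set h = 0: 2√h₀ = (0.0199/A) t_empty ⇒ t_empty = 2A√h₀/0.0199.
t_empty = 2·2.07·√5.84/0.0199 = 4.1400·2.4166/0.0199 = 502.75 s.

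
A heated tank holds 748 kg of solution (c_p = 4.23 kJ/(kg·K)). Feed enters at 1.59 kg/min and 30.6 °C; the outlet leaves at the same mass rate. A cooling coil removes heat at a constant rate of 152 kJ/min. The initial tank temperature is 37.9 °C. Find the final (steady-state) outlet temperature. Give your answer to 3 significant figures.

8.00 °C

Unsteady energy balance on the tank contents: M c_p dT/dt = ṁ c_p (T_in − T) − 152.
At steady state dT/dt = 0 ⇒ T_ss = T_in − Q̇/(ṁ c_p) = 30.6 − 152/(1.59·4.23) = 8.0001 °C.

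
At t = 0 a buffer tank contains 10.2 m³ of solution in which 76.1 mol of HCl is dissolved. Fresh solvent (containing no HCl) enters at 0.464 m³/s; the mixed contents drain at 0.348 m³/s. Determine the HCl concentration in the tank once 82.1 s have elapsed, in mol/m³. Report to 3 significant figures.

Total volume: dV/dt = Q_in − Q_out = 0.11600 m³/s, so V(t) = 10.2 + 0.11600 t and V(82.1) = 19.724 m³.
Solute balance: dm/dt = 0 − Q_out C = −Q_out m/V(t).
dm/m = −Q_out dt/(V₀ + 0.11600 t); integrating gives ln(m/m₀) = −(Q_out/(Q_in−Q_out)) ln(V/V₀).
m = m₀ (V₀/V)^(Q_out/(Q_in−Q_out)) = 76.1 × (10.2/19.724)^(3.0000) = 10.525 mol.
C = m/V = 10.525/19.724 = 0.53363 mol/m³.

0.534 mol/m³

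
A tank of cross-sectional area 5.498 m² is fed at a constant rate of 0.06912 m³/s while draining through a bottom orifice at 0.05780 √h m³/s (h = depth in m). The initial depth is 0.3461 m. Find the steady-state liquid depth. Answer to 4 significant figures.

1.430 m

Level balance: A dh/dt = 0.06912 − 0.05780 √h. Setting dh/dt = 0:
Q_in = 0.05780 √h_ss ⇒ √h_ss = 0.06912/0.05780 = 1.19585.
h_ss = 1.19585² = 1.43005 m. (Since h₀ = 0.3461 m < h_ss, the level will rise toward this value.)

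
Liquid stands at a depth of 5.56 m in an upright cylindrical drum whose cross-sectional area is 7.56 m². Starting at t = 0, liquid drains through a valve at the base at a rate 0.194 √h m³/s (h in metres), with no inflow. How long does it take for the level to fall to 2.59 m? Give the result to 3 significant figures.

58.3 s

With no inflow, A dh/dt = −0.194 √h.
Separate and integrate: 2(√h − √h₀) = −(0.194/A) t.
t = 2A(√h₀ − √h)/0.194 = 2·7.56·(√5.56 − √2.59)/0.194
  = 15.120 × (2.3580 − 1.6093) / 0.194 = 58.346 s.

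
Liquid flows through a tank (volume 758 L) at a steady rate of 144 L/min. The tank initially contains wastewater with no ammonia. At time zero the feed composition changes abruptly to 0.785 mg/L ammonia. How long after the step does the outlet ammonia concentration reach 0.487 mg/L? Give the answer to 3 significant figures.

5.10 min

Species balance: V dC/dt = Q(C_in − C) ⇒ τ = V/Q = 5.2639 min.
C(t) = C_in + (C₀ − C_in) e^(−t/τ). Set C = 0.487 and solve for t:
e^(−t/τ) = (C − C_in)/(C₀ − C_in) = (0.487 − 0.785)/(0 − 0.785) = 0.37962
t = −τ ln(…) = 5.2639 × 0.96859 = 5.0986 min.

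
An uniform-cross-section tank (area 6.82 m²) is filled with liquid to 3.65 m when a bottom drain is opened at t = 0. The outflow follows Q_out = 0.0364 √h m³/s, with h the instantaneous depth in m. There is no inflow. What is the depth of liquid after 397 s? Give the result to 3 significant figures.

Accumulation of liquid (constant cross-section A): A dh/dt = −0.0364 √h.
This is separable: 2 d(√h)/dt = −0.0364/A, so √h = √h₀ − (0.0364/(2A)) t.
√h = √3.65 − 0.0364·397/(2·6.82) = 1.9105 − 1.0594 = 0.85105.
h = 0.85105² = 0.72429 m.

0.724 m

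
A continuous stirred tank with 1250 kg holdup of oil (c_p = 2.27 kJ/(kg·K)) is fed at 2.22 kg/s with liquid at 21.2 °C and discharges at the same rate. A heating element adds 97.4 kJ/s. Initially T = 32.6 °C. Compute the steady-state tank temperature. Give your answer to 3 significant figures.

40.5 °C

M c_p dT/dt = ṁ c_p (T_in − T) + Q̇.
At steady state dT/dt = 0 ⇒ T_ss = T_in + Q̇/(ṁ c_p) = 21.2 + 97.4/(2.22·2.27) = 40.528 °C.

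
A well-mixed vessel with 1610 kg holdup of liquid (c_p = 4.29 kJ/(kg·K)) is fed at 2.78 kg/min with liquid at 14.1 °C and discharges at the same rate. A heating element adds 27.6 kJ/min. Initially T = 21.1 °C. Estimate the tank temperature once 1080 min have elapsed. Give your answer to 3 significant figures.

17.1 °C

Unsteady energy balance on the tank contents: M c_p dT/dt = ṁ c_p (T_in − T) + 27.6.
τ = M/ṁ = 579.14 min; T_ss = T_in + Q̇/(ṁ c_p) = 14.1 + 27.6/(2.78·4.29) = 16.414 °C.
Integrating: T(t) = T_ss + (T₀ − T_ss) e^(−t/τ).
T(1080) = 16.414 + (4.6858)·e^(−1080/579.14) = 16.414 + (4.6858)·0.15492 = 17.140 °C.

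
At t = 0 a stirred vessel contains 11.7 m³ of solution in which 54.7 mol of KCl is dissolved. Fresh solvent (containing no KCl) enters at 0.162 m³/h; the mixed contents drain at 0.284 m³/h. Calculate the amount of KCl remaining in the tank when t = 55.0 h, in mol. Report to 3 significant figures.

Let m(t) be the amount of KCl. Volume: V(t) = V₀ + (Q_in − Q_out) t = 11.7 − 0.12200 t; V(55.0) = 4.9900 m³.
No KCl enters, so dm/dt = −Q_out · (m/V).
dm/m = −Q_out dt/(V₀ − 0.12200 t); integrating gives ln(m/m₀) = −(Q_out/(Q_in−Q_out)) ln(V/V₀).
m = m₀ (V₀/V)^(Q_out/(Q_in−Q_out)) = 54.7 × (11.7/4.9900)^(-2.3279) = 7.5245 mol.

7.52 mol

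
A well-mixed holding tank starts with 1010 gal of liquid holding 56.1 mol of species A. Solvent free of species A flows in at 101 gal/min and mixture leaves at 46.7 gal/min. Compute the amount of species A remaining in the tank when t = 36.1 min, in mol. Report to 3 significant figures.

Let m(t) be the amount of species A. Volume: V(t) = V₀ + (Q_in − Q_out) t = 1010 + 54.300 t; V(36.1) = 2970.2 gal.
Species balance (pure solvent in): dm/dt = −Q_out · m/V(t).
Separate: dm/m = −Q_out dt/V(t) ⇒ ln(m/m₀) = −(Q_out/(Q_in−Q_out)) ln(V/V₀).
m = m₀ (V₀/V)^(Q_out/(Q_in−Q_out)) = 56.1 × (1010/2970.2)^(0.86004) = 22.185 mol.

22.2 mol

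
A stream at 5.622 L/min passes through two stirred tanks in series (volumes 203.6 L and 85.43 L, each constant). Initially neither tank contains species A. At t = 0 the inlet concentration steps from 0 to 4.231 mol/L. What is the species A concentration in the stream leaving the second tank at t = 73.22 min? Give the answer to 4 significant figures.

Time constants: τᵢ = Vᵢ/Q for each well-mixed tank.
τ₁ = 203.6/5.622 = 36.2149 min; τ₂ = 85.43/5.622 = 15.1957 min.
Solving the cascade with C₁(0)=C₂(0)=0 gives C₂(t) = C_in[1 − (τ₁ e^(−t/τ₁) − τ₂ e^(−t/τ₂))/(τ₁ − τ₂)].
At t = 73.22: e^(−t/τ₁) = 0.132414, e^(−t/τ₂) = 0.00807905.
C₂ = 4.231·[1 − (36.2149·0.132414 − 15.1957·0.00807905)/(21.0192)] = 4.231·0.777699 = 3.29044 mol/L.

3.290 mol/L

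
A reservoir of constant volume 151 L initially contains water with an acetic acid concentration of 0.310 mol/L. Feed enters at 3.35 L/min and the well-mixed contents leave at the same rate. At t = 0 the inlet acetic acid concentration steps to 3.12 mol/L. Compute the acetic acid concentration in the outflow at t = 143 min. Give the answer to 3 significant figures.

3.00 mol/L

Transient balance on the dissolved component: V dC/dt = Q(C_in − C).
Time constant τ = V/Q = 151/3.35 = 45.075 min.
Solution: C(t) = C_in + (C₀ − C_in) e^(−t/τ).
C(143) = 3.12 + (0.310 − 3.12)·e^(−143/45.075) = 3.12 + (-2.8100)·0.041898 = 3.0023 mol/L.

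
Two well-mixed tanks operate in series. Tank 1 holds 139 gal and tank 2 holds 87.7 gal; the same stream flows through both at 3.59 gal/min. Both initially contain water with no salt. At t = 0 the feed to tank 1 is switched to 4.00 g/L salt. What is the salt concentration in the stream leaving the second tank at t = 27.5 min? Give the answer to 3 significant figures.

Time constants: τᵢ = Vᵢ/Q for each well-mixed tank.
τ₁ = 139/3.59 = 38.719 min; τ₂ = 87.7/3.59 = 24.429 min.
Tank 1: C₁ = C_in(1 − e^(−t/τ₁)). Tank 2 (τ₁ ≠ τ₂): C₂ = C_in[1 − (τ₁ e^(−t/τ₁) − τ₂ e^(−t/τ₂))/(τ₁ − τ₂)].
At t = 27.5: e^(−t/τ₁) = 0.49152, e^(−t/τ₂) = 0.32442.
C₂ = 4.00·[1 − (38.719·0.49152 − 24.429·0.32442)/(14.290)] = 4.00·0.22281 = 0.89126 g/L.

0.891 g/L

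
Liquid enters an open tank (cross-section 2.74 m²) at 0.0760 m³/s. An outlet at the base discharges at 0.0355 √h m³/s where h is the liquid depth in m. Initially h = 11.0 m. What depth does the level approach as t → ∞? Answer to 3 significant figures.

4.58 m

Level balance: A dh/dt = 0.0760 − 0.0355 √h. Setting dh/dt = 0:
Q_in = 0.0355 √h_ss ⇒ √h_ss = 0.0760/0.0355 = 2.1408.
h_ss = 2.1408² = 4.5832 m. (Since h₀ = 11.0 m > h_ss, the level will fall toward this value.)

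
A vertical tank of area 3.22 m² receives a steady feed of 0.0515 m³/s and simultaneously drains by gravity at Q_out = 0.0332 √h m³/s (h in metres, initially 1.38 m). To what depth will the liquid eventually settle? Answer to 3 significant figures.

Level balance: A dh/dt = 0.0515 − 0.0332 √h. Setting dh/dt = 0:
Q_in = 0.0332 √h_ss ⇒ √h_ss = 0.0515/0.0332 = 1.5512.
h_ss = 1.5512² = 2.4062 m. (Since h₀ = 1.38 m < h_ss, the level will rise toward this value.)

2.41 m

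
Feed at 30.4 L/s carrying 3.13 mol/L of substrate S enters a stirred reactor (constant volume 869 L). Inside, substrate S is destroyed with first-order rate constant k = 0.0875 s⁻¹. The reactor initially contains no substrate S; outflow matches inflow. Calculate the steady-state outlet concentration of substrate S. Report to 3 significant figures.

Accumulation = in − out − consumed: V dC/dt = Q C_in − Q C − k V C.
Steady state (dC/dt = 0): C_ss = Q C_in/(Q + kV) = C_in/(1 + kV/Q).
C_ss = 30.4·3.13/(30.4 + 0.0875·869) = 95.152/106.44 = 0.89397 mol/L.

0.894 mol/L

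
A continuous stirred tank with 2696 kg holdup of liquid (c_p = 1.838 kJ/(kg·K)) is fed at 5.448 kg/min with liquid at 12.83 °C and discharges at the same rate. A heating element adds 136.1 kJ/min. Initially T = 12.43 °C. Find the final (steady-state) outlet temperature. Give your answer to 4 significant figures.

26.42 °C

M c_p dT/dt = ṁ c_p (T_in − T) + Q̇.
At steady state dT/dt = 0 ⇒ T_ss = T_in + Q̇/(ṁ c_p) = 12.83 + 136.1/(5.448·1.838) = 26.4218 °C.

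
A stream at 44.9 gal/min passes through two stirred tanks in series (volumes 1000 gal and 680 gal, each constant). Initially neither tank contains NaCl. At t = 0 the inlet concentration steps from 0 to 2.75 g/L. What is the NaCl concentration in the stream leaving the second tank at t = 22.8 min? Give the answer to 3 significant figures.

0.959 g/L

Species balance on tank i: dCᵢ/dt = (Cᵢ₋₁ − Cᵢ)/τᵢ with τᵢ = Vᵢ/Q.
τ₁ = 1000/44.9 = 22.272 min; τ₂ = 680/44.9 = 15.145 min.
Tank 1: C₁ = C_in(1 − e^(−t/τ₁)). Tank 2 (τ₁ ≠ τ₂): C₂ = C_in[1 − (τ₁ e^(−t/τ₁) − τ₂ e^(−t/τ₂))/(τ₁ − τ₂)].
At t = 22.8: e^(−t/τ₁) = 0.35926, e^(−t/τ₂) = 0.22191.
C₂ = 2.75·[1 − (22.272·0.35926 − 15.145·0.22191)/(7.1269)] = 2.75·0.34889 = 0.95945 g/L.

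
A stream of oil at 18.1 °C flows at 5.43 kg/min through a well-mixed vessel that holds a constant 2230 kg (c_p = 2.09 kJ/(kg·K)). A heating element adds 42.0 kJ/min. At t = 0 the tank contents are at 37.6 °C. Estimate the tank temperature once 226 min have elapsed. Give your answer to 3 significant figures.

30.9 °C

Unsteady energy balance on the tank contents: M c_p dT/dt = ṁ c_p (T_in − T) + 42.0.
Rearrange: dT/dt = (T_ss − T)/τ with τ = M/ṁ = 410.68 min and T_ss = T_in + Q̇/(ṁ c_p) = 21.801 °C.
Integrating: T(t) = T_ss + (T₀ − T_ss) e^(−t/τ).
T(226) = 21.801 + (15.799)·e^(−226/410.68) = 21.801 + (15.799)·0.57677 = 30.913 °C.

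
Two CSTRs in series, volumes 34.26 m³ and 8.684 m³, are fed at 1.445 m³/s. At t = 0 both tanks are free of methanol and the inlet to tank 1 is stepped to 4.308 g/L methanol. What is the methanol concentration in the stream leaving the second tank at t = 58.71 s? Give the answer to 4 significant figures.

3.823 g/L

Species balance on tank i: dCᵢ/dt = (Cᵢ₋₁ − Cᵢ)/τᵢ with τᵢ = Vᵢ/Q.
τ₁ = 34.26/1.445 = 23.7093 s; τ₂ = 8.684/1.445 = 6.00969 s.
Tank 1: C₁ = C_in(1 − e^(−t/τ₁)). Tank 2 (τ₁ ≠ τ₂): C₂ = C_in[1 − (τ₁ e^(−t/τ₁) − τ₂ e^(−t/τ₂))/(τ₁ − τ₂)].
At t = 58.71: e^(−t/τ₁) = 0.0840588, e^(−t/τ₂) = 5.71847e-05.
C₂ = 4.308·[1 − (23.7093·0.0840588 − 6.00969·5.71847e-05)/(17.6997)] = 4.308·0.887420 = 3.82300 g/L.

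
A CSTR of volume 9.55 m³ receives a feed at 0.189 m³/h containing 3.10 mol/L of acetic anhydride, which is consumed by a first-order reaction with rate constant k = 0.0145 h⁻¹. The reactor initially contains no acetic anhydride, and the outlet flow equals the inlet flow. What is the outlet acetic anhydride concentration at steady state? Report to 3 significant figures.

1.79 mol/L

Accumulation = in − out − consumed: V dC/dt = Q C_in − Q C − k V C.
Steady state (dC/dt = 0): C_ss = Q C_in/(Q + kV) = C_in/(1 + kV/Q).
C_ss = 0.189·3.10/(0.189 + 0.0145·9.55) = 0.58590/0.32748 = 1.7891 mol/L.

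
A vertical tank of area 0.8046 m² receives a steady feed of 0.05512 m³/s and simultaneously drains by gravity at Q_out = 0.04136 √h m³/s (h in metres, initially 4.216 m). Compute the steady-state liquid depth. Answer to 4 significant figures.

1.776 m

A dh/dt = Q_in − 0.04136 √h. Steady state requires inflow = outflow:
Q_in = 0.04136 √h_ss ⇒ √h_ss = 0.05512/0.04136 = 1.33269.
h_ss = 1.33269² = 1.77606 m. (Since h₀ = 4.216 m > h_ss, the level will fall toward this value.)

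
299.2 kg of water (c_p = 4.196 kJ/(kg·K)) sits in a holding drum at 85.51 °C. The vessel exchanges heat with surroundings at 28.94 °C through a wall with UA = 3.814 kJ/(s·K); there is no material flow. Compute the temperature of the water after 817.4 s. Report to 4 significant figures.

M c_p dT/dt = −UA(T − T_amb).
dT/dt = (T_ss − T)/τ with T_ss = T_amb = 28.9400 °C, τ = M c_p/UA = 299.2·4.196/3.814 = 329.167 s.
Solution: T(t) = T_ss + (T₀ − T_ss) e^(−t/τ).
T(817.4) = 28.9400 + (56.5700)·0.0834725 = 33.6620 °C.

33.66 °C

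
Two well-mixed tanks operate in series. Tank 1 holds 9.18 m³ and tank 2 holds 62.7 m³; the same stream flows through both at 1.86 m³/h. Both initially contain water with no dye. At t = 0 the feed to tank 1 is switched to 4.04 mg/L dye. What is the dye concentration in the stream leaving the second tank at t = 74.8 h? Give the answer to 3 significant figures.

3.53 mg/L

Time constants: τᵢ = Vᵢ/Q for each well-mixed tank.
τ₁ = 9.18/1.86 = 4.9355 h; τ₂ = 62.7/1.86 = 33.710 h.
Tank 1: C₁ = C_in(1 − e^(−t/τ₁)). Tank 2 (τ₁ ≠ τ₂): C₂ = C_in[1 − (τ₁ e^(−t/τ₁) − τ₂ e^(−t/τ₂))/(τ₁ − τ₂)].
At t = 74.8: e^(−t/τ₁) = 2.6183e-07, e^(−t/τ₂) = 0.10872.
C₂ = 4.04·[1 − (4.9355·2.6183e-07 − 33.710·0.10872)/(-28.774)] = 4.04·0.87263 = 3.5254 mg/L.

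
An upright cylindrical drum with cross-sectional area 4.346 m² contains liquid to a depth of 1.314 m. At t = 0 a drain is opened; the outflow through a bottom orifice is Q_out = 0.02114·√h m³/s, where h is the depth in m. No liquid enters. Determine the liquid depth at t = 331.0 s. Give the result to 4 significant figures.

With no inflow, A dh/dt = −0.02114 √h.
This is separable: 2 d(√h)/dt = −0.02114/A, so √h = √h₀ − (0.02114/(2A)) t.
√h = √1.314 − 0.02114·331.0/(2·4.346) = 1.14630 − 0.805032 = 0.341266.
h = 0.341266² = 0.116463 m.

0.1165 m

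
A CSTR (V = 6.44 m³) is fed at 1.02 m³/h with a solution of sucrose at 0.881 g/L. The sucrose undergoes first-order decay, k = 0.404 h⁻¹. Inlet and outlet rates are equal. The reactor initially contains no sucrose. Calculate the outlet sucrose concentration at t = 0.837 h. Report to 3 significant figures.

Accumulation = in − out − consumed: V dC/dt = Q C_in − Q C − k V C.
dC/dt = (Q/V) C_in − (Q/V + k) C; effective rate a = Q/V + k = 0.15839 + 0.404 = 0.56239 h⁻¹.
C_ss = Q C_in/(Q + kV) = 0.24812 g/L; C(t) = C_ss + (C₀ − C_ss) e^(−a t).
C(0.837) = 0.24812 + (-0.24812)·e^(−0.56239·0.837) = 0.24812 + (-0.24812)·0.62455 = 0.093154 g/L.

0.0932 g/L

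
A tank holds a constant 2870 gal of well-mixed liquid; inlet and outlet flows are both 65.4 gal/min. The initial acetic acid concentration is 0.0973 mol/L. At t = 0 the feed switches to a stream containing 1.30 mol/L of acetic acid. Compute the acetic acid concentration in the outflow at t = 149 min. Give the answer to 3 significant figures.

Transient balance on the dissolved component: V dC/dt = Q(C_in − C).
So dC/dt = (C_in − C)/τ with τ = V/Q = 2870/65.4 = 43.884 min.
Solution: C(t) = C_in + (C₀ − C_in) e^(−t/τ).
C(149) = 1.30 + (0.0973 − 1.30)·e^(−149/43.884) = 1.30 + (-1.2027)·0.033529 = 1.2597 mol/L.

1.26 mol/L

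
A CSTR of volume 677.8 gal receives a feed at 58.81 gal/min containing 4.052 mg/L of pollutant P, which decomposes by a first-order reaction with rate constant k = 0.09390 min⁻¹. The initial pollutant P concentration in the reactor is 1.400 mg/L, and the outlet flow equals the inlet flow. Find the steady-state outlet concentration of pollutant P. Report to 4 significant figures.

Accumulation = in − out − consumed: V dC/dt = Q C_in − Q C − k V C.
Steady state (dC/dt = 0): C_ss = Q C_in/(Q + kV) = C_in/(1 + kV/Q).
C_ss = 58.81·4.052/(58.81 + 0.09390·677.8) = 238.298/122.455 = 1.94600 mg/L.

1.946 mg/L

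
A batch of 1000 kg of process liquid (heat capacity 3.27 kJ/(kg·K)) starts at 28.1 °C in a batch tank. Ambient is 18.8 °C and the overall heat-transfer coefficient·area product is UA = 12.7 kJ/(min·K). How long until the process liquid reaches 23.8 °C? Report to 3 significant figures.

160 min

Lumped-capacitance energy balance: M c_p dT/dt = UA(T_amb − T).
τ = M c_p/UA = 257.48 min; T_ss = T_amb = 18.800 °C.
T(t) = T_ss + (T₀ − T_ss)e^(−t/τ); set T = 23.8:
t = −τ ln[(T − T_ss)/(T₀ − T_ss)] = −257.48 · ln(0.53763) = 159.79 min.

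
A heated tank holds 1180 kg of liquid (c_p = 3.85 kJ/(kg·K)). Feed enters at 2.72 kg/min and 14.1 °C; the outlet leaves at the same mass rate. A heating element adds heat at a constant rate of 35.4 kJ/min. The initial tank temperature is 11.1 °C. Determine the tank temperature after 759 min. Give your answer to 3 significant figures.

16.4 °C

First-law balance (no shaft work): M c_p dT/dt = ṁ c_p (T_in − T) + 35.4.
τ = M/ṁ = 433.82 min; T_ss = T_in + Q̇/(ṁ c_p) = 14.1 + 35.4/(2.72·3.85) = 17.480 °C.
T approaches T_ss exponentially: T(t) = T_ss + (T₀ − T_ss) e^(−t/τ).
T(759) = 17.480 + (-6.3804)·e^(−759/433.82) = 17.480 + (-6.3804)·0.17385 = 16.371 °C.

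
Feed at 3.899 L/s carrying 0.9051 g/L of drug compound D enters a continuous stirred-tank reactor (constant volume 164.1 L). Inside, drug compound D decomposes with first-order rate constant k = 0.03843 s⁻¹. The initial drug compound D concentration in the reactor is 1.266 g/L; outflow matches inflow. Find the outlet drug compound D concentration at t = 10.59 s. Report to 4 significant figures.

Accumulation = in − out − consumed: V dC/dt = Q C_in − Q C − k V C.
This is linear with rate a = Q/V + k = 0.0621899 s⁻¹.
C_ss = Q C_in/(Q + kV) = 0.345797 g/L; C(t) = C_ss + (C₀ − C_ss) e^(−a t).
C(10.59) = 0.345797 + (0.920203)·e^(−0.0621899·10.59) = 0.345797 + (0.920203)·0.517580 = 0.822076 g/L.

0.8221 g/L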